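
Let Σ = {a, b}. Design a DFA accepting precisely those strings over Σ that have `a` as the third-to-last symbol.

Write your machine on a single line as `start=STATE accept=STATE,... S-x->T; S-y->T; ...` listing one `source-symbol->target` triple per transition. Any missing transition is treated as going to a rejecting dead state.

start=S0; accept=S7,S8,S9,S10; S0-a->S1; S0-b->S2; S1-a->S3; S1-b->S4; S2-a->S5; S2-b->S6; S3-a->S7; S3-b->S8; S4-a->S9; S4-b->S10; S5-a->S11; S5-b->S12; S6-a->S13; S6-b->S14; S7-a->S7; S7-b->S8; S8-a->S9; S8-b->S10; S9-a->S11; S9-b->S12; S10-a->S13; S10-b->S14; S11-a->S7; S11-b->S8; S12-a->S9; S12-b->S10; S13-a->S11; S13-b->S12; S14-a->S13; S14-b->S14

A DFA must remember the last 3 symbols (since which symbol is third-to-last isn't known until the input ends). Use one state per possible window of the last ≤3 symbols; accept from those whose window starts with `a`.
          a    b  
>  S0     S1   S2 
   S1     S3   S4 
   S2     S5   S6 
   S3     S7   S8 
   S4     S9  S10 
   S5    S11  S12 
   S6    S13  S14 
 * S7     S7   S8 
 * S8     S9  S10 
 * S9    S11  S12 
 * S10   S13  S14 
   S11    S7   S8 
   S12    S9  S10 
   S13   S11  S12 
   S14   S13  S14 
(> = start, * = accepting)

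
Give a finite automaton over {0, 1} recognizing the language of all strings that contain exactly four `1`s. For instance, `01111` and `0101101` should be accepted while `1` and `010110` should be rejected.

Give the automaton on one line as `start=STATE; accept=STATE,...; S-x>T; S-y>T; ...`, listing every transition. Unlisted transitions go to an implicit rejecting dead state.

start=q0; accept=q4; q0-0>q0; q0-1>q1; q1-0>q1; q1-1>q2; q2-0>q2; q2-1>q3; q3-0>q3; q3-1>q4; q4-0>q4; q4-1>q5; q5-0>q5; q5-1>q5

Only the number of `1`s matters, and only up to 5. Make a chain q0 → q1 → q2 → q3 → q4 → q5 advanced by each `1` (with q5 absorbing); every other symbol self-loops. The accepting set is {q4}.
6 states suffice.
        0   1  
>  q0   q0  q1 
   q1   q1  q2 
   q2   q2  q3 
   q3   q3  q4 
 * q4   q4  q5 
   q5   q5  q5 
(> = start, * = accepting)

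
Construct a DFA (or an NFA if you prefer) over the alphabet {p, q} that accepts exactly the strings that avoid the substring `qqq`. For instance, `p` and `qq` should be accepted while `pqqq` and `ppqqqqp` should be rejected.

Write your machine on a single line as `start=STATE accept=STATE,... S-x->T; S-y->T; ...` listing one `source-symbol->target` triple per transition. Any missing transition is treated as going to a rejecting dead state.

start=S0; accept=S0,S1,S2; S0-p->S0; S0-q->S1; S1-p->S0; S1-q->S2; S2-p->S0; S2-q->S3; S3-p->S3; S3-q->S3

Track partial matches of the forbidden pattern `qqq`. State S3 is a dead state reached once `qqq` has occurred; every other state accepts. S0 means no part of `qqq` is currently matched.
With 4 states:
        p   q  
>* S0   S0  S1 
 * S1   S0  S2 
 * S2   S0  S3 
   S3   S3  S3 
(> = start, * = accepting)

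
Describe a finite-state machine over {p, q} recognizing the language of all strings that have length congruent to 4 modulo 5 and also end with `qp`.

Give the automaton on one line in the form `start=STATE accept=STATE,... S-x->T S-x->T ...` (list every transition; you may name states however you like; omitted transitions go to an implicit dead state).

Build one automaton per condition and run them in lockstep. One (5 states) tracks the input length modulo 5; the other (3 states) tracks how much of the suffix `qp` has currently been matched. Each combined state is a pair, one component from each; accept when both components accept.
A 15-state machine:
          p    q  
>  s0     s1   s2 
   s1     s3   s4 
   s2     s5   s4 
   s3     s6   s7 
   s4     s8   s7 
   s5     s6   s7 
   s6     s9  s10 
   s7    s11  s10 
   s8     s9  s10 
   s9     s0  s12 
   s10   s13  s12 
 * s11    s0  s12 
   s12   s14   s2 
   s13    s1   s2 
   s14    s3   s4 
(> = start, * = accepting)

start=s0 accept=s11 s0-p->s1 s0-q->s2 s1-p->s3 s1-q->s4 s2-p->s5 s2-q->s4 s3-p->s6 s3-q->s7 s4-p->s8 s4-q->s7 s5-p->s6 s5-q->s7 s6-p->s9 s6-q->s10 s7-p->s11 s7-q->s10 s8-p->s9 s8-q->s10 s9-p->s0 s9-q->s12 s10-p->s13 s10-q->s12 s11-p->s0 s11-q->s12 s12-p->s14 s12-q->s2 s13-p->s1 s13-q->s2 s14-p->s3 s14-q->s4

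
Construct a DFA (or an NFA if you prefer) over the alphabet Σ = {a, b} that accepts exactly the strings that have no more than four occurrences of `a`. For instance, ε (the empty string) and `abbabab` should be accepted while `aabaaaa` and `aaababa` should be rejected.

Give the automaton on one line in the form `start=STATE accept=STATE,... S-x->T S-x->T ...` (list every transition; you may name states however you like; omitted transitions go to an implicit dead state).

start=S0 accept=S0,S1,S2,S3,S4 S0-a->S1 S0-b->S0 S1-a->S2 S1-b->S1 S2-a->S3 S2-b->S2 S3-a->S4 S3-b->S3 S4-a->S5 S4-b->S4 S5-a->S5 S5-b->S5

Count `a`s, saturating at 5: states S0 through S4 mean 0 through 4 `a`s seen; S5 means more than 4. Each `a` increments (capped at S5); other symbols loop. Accept from {S0, S1, S2, S3, S4}.
6 states suffice.
        a   b  
>* S0   S1  S0 
 * S1   S2  S1 
 * S2   S3  S2 
 * S3   S4  S3 
 * S4   S5  S4 
   S5   S5  S5 
(> = start, * = accepting)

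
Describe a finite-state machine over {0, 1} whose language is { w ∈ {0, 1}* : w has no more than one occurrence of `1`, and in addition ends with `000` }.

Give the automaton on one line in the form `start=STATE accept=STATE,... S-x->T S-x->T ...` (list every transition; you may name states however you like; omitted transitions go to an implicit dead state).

Run two small machines in parallel and take their product. One (3 states) tracks the count of `1`s, saturating at 2; the other (4 states) tracks how much of the suffix `000` has currently been matched. Each combined state is a pair, one component from each; accept when both components accept. After merging equivalent states the machine shrinks.
        0   1  
>  q0   q1  q2 
   q1   q3  q2 
   q2   q4  q5 
   q3   q6  q2 
   q4   q7  q5 
   q5   q5  q5 
 * q6   q6  q2 
   q7   q8  q5 
 * q8   q8  q5 
(> = start, * = accepting)

start=q0 accept=q6,q8 q0-0->q1 q0-1->q2 q1-0->q3 q1-1->q2 q2-0->q4 q2-1->q5 q3-0->q6 q3-1->q2 q4-0->q7 q4-1->q5 q5-0->q5 q5-1->q5 q6-0->q6 q6-1->q2 q7-0->q8 q7-1->q5 q8-0->q8 q8-1->q5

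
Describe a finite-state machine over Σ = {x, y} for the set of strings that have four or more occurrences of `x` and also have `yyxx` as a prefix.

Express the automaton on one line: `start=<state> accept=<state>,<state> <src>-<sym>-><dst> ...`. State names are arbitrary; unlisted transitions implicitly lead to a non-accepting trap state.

start=q0 accept=q7 q0-x->q1 q0-y->q2 q1-x->q1 q1-y->q1 q2-x->q1 q2-y->q3 q3-x->q4 q3-y->q1 q4-x->q5 q4-y->q1 q5-x->q6 q5-y->q5 q6-x->q7 q6-y->q6 q7-x->q7 q7-y->q7

Run two small machines in parallel and take their product. One (6 states) tracks the count of `x`s, saturating at 5; the other (6 states) tracks whether the input so far still matches the prefix `yyxx`. Each combined state is a pair, one component from each; accept when both components accept. After merging equivalent states the machine shrinks.
        x   y  
>  q0   q1  q2 
   q1   q1  q1 
   q2   q1  q3 
   q3   q4  q1 
   q4   q5  q1 
   q5   q6  q5 
   q6   q7  q6 
 * q7   q7  q7 
(> = start, * = accepting)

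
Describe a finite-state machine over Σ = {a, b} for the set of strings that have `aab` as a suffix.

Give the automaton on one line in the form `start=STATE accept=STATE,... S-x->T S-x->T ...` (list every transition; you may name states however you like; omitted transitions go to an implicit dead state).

Remember how much of `aab` the current input suffix matches. State q0 means no match yet; q1 means the last symbol is `a`; q2 means the last 2 symbols are `aa`; q3 means the last 3 symbols are `aab`. Only q3 accepts. On a mismatch, fall back to the longest proper suffix that is still a prefix of `aab`.
A 4-state machine:
        a   b  
>  q0   q1  q0 
   q1   q2  q0 
   q2   q2  q3 
 * q3   q1  q0 
(> = start, * = accepting)

start=q0 accept=q3 q0-a->q1 q0-b->q0 q1-a->q2 q1-b->q0 q2-a->q2 q2-b->q3 q3-a->q1 q3-b->q0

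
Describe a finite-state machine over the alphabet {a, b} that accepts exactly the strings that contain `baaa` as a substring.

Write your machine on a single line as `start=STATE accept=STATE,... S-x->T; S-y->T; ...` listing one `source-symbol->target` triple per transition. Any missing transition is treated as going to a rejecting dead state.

Track how much of `baaa` has been matched so far: state S0 is no progress, S4 is the absorbing accept state reached once `baaa` has occurred. Intermediate states record partial matches; on a mismatch, fall back to the longest reusable overlap.
5 states suffice.
        a   b  
>  S0   S0  S1 
   S1   S2  S1 
   S2   S3  S1 
   S3   S4  S1 
 * S4   S4  S4 
(> = start, * = accepting)

start=S0; accept=S4; S0-a->S0; S0-b->S1; S1-a->S2; S1-b->S1; S2-a->S3; S2-b->S1; S3-a->S4; S3-b->S1; S4-a->S4; S4-b->S4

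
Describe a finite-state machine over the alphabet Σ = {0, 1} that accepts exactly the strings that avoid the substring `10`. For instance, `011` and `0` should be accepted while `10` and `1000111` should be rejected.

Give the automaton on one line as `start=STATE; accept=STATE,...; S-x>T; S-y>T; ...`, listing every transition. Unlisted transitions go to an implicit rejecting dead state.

Track partial matches of the forbidden pattern `10`. State q2 is a dead state reached once `10` has occurred; every other state accepts. q0 means no part of `10` is currently matched.
        0   1  
>* q0   q0  q1 
 * q1   q2  q1 
   q2   q2  q2 
(> = start, * = accepting)

start=q0; accept=q0,q1; q0-0>q0; q0-1>q1; q1-0>q2; q1-1>q1; q2-0>q2; q2-1>q2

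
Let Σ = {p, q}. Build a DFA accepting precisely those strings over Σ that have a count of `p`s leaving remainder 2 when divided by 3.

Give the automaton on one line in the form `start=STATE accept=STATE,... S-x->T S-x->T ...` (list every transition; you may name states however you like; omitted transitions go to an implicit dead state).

start=A accept=C A-p->B A-q->A B-p->C B-q->B C-p->A C-q->C

The only thing that matters is how many `p`s have appeared, reduced mod 3. Use one state per residue: A for 0, …, C for 2. Reading `p` moves to the next residue; anything else stays put. C is accepting.
A 3-state machine:
       p  q 
>  A   B  A 
   B   C  B 
 * C   A  C 
(> = start, * = accepting)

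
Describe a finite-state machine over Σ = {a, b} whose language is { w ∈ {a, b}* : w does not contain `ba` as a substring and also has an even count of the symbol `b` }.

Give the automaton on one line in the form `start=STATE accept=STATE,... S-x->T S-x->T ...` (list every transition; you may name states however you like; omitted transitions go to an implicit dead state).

Handle the two conditions separately and then intersect. One (3 states) tracks partial matches of the forbidden pattern `ba`; the other (2 states) tracks the count of `b`s modulo 2. Each combined state is a pair, one component from each; accept when both components accept.
5 states suffice.
        a   b  
>* S0   S0  S1 
   S1   S2  S3 
   S2   S2  S4 
 * S3   S4  S1 
   S4   S4  S2 
(> = start, * = accepting)

start=S0 accept=S0,S3 S0-a->S0 S0-b->S1 S1-a->S2 S1-b->S3 S2-a->S2 S2-b->S4 S3-a->S4 S3-b->S1 S4-a->S4 S4-b->S2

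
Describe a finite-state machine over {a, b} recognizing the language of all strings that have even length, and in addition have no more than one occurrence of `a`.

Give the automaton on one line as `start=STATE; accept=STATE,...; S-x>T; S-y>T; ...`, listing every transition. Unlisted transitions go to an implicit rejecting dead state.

Build one automaton per condition and run them in lockstep. The first has 2 states tracking the input length modulo 2; the second has 3 states tracking the count of `a`s, saturating at 2. A product state is a pair (one from each), accepting exactly when both do.
6 states suffice.
        a   b  
>* s0   s1  s2 
   s1   s3  s4 
   s2   s4  s0 
   s3   s5  s5 
 * s4   s5  s1 
   s5   s3  s3 
(> = start, * = accepting)

start=s0; accept=s0,s4; s0-a>s1; s0-b>s2; s1-a>s3; s1-b>s4; s2-a>s4; s2-b>s0; s3-a>s5; s3-b>s5; s4-a>s5; s4-b>s1; s5-a>s3; s5-b>s3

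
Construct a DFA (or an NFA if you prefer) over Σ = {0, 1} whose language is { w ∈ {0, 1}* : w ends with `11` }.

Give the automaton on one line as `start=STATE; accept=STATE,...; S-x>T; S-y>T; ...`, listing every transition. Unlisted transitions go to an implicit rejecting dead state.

Let each state record the length of the longest suffix of the input read so far that is also a prefix of `11`. s1 means the last symbol is `1`; s2 means the last 2 symbols are `11`. Accept only at s2, where the string currently ends in `11`.
With 3 states:
        0   1  
>  s0   s0  s1 
   s1   s0  s2 
 * s2   s0  s2 
(> = start, * = accepting)

start=s0; accept=s2; s0-0>s0; s0-1>s1; s1-0>s0; s1-1>s2; s2-0>s0; s2-1>s2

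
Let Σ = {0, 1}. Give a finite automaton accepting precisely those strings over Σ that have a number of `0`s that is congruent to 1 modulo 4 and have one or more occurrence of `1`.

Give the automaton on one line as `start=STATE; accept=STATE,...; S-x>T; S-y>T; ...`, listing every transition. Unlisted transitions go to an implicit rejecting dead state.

Handle the two conditions separately and then intersect. One (4 states) tracks the count of `0`s modulo 4; the other (3 states) tracks the count of `1`s, saturating at 2. Each combined state is a pair, one component from each; accept when both components accept.
A 12-state machine:
       0  1 
>  A   B  C 
   B   D  E 
   C   E  F 
   D   G  H 
 * E   H  I 
   F   I  F 
   G   A  J 
   H   J  K 
 * I   K  I 
   J   C  L 
   K   L  K 
   L   F  L 
(> = start, * = accepting)

start=A; accept=E,I; A-0>B; A-1>C; B-0>D; B-1>E; C-0>E; C-1>F; D-0>G; D-1>H; E-0>H; E-1>I; F-0>I; F-1>F; G-0>A; G-1>J; H-0>J; H-1>K; I-0>K; I-1>I; J-0>C; J-1>L; K-0>L; K-1>K; L-0>F; L-1>L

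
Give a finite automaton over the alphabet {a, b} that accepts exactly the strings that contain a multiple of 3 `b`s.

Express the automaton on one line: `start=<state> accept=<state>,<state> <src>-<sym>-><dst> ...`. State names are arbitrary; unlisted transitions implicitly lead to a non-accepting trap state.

Keep the running count of `b`s modulo 3: each `b` advances along the cycle s0 → s1 → s2 → s0 while other symbols loop. Accept at s0.
A 3-state machine:
        a   b  
>* s0   s0  s1 
   s1   s1  s2 
   s2   s2  s0 
(> = start, * = accepting)

start=s0 accept=s0 s0-a->s0 s0-b->s1 s1-a->s1 s1-b->s2 s2-a->s2 s2-b->s0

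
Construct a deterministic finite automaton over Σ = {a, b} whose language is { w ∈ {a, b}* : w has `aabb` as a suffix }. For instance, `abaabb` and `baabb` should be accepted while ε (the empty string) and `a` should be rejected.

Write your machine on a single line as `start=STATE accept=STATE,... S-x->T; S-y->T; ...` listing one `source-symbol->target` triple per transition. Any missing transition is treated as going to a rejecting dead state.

Remember how much of `aabb` the current input suffix matches. State q0 means no match yet; q1 means the last symbol is `a`; q2 means the last 2 symbols are `aa`; q3 means the last 3 symbols are `aab`; q4 means the last 4 symbols are `aabb`. Only q4 accepts. On a mismatch, fall back to the longest proper suffix that is still a prefix of `aabb`.
With 5 states:
        a   b  
>  q0   q1  q0 
   q1   q2  q0 
   q2   q2  q3 
   q3   q1  q4 
 * q4   q1  q0 
(> = start, * = accepting)

start=q0; accept=q4; q0-a->q1; q0-b->q0; q1-a->q2; q1-b->q0; q2-a->q2; q2-b->q3; q3-a->q1; q3-b->q4; q4-a->q1; q4-b->q0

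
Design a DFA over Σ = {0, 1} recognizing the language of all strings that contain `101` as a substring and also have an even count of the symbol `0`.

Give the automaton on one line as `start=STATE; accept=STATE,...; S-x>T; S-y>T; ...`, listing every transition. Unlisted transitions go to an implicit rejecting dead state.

Build one automaton per condition and run them in lockstep. The first has 4 states tracking whether and how much of `101` has been seen; the second has 2 states tracking the count of `0`s modulo 2. A product state is a pair (one from each), accepting exactly when both do.
An 8-state machine:
        0   1  
>  s0   s1  s2 
   s1   s0  s3 
   s2   s4  s2 
   s3   s5  s3 
   s4   s0  s6 
   s5   s1  s7 
   s6   s7  s6 
 * s7   s6  s7 
(> = start, * = accepting)

start=s0; accept=s7; s0-0>s1; s0-1>s2; s1-0>s0; s1-1>s3; s2-0>s4; s2-1>s2; s3-0>s5; s3-1>s3; s4-0>s0; s4-1>s6; s5-0>s1; s5-1>s7; s6-0>s7; s6-1>s6; s7-0>s6; s7-1>s7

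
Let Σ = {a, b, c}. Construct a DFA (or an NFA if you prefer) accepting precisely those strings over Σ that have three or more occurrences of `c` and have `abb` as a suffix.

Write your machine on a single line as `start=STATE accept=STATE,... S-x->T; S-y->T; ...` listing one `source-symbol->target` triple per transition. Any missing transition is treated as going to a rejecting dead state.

Run two small machines in parallel and take their product. One (5 states) tracks the count of `c`s, saturating at 4; the other (4 states) tracks how much of the suffix `abb` has currently been matched. Each combined state is a pair, one component from each; accept when both components accept.
With 20 states:
          a    b    c  
>  q0     q1   q0   q2 
   q1     q1   q3   q2 
   q2     q4   q2   q5 
   q3     q1   q6   q2 
   q4     q4   q7   q5 
   q5     q8   q5   q9 
   q6     q1   q0   q2 
   q7     q4  q10   q5 
   q8     q8  q11   q9 
   q9    q12   q9  q13 
   q10    q4   q2   q5 
   q11    q8  q14   q9 
   q12   q12  q15  q13 
   q13   q16  q13  q13 
   q14    q8   q5   q9 
   q15   q12  q17  q13 
   q16   q16  q18  q13 
 * q17   q12   q9  q13 
   q18   q16  q19  q13 
 * q19   q16  q13  q13 
(> = start, * = accepting)

start=q0; accept=q17,q19; q0-a->q1; q0-b->q0; q0-c->q2; q1-a->q1; q1-b->q3; q1-c->q2; q2-a->q4; q2-b->q2; q2-c->q5; q3-a->q1; q3-b->q6; q3-c->q2; q4-a->q4; q4-b->q7; q4-c->q5; q5-a->q8; q5-b->q5; q5-c->q9; q6-a->q1; q6-b->q0; q6-c->q2; q7-a->q4; q7-b->q10; q7-c->q5; q8-a->q8; q8-b->q11; q8-c->q9; q9-a->q12; q9-b->q9; q9-c->q13; q10-a->q4; q10-b->q2; q10-c->q5; q11-a->q8; q11-b->q14; q11-c->q9; q12-a->q12; q12-b->q15; q12-c->q13; q13-a->q16; q13-b->q13; q13-c->q13; q14-a->q8; q14-b->q5; q14-c->q9; q15-a->q12; q15-b->q17; q15-c->q13; q16-a->q16; q16-b->q18; q16-c->q13; q17-a->q12; q17-b->q9; q17-c->q13; q18-a->q16; q18-b->q19; q18-c->q13; q19-a->q16; q19-b->q13; q19-c->q13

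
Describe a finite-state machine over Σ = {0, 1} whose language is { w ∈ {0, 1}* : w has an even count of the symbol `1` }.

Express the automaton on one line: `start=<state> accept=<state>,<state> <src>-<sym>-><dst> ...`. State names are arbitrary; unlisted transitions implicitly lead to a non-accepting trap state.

Keep the running count of `1`s modulo 2: each `1` advances along the cycle A → B → A while other symbols loop. Accept at A.
       0  1 
>* A   A  B 
   B   B  A 
(> = start, * = accepting)

start=A accept=A A-0->A A-1->B B-0->B B-1->A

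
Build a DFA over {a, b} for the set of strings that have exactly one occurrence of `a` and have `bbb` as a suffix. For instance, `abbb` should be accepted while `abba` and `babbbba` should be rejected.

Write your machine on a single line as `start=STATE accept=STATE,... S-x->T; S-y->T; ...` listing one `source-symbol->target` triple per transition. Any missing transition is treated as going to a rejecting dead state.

start=s0; accept=s10; s0-a->s1; s0-b->s2; s1-a->s3; s1-b->s4; s2-a->s1; s2-b->s5; s3-a->s3; s3-b->s6; s4-a->s3; s4-b->s7; s5-a->s1; s5-b->s8; s6-a->s3; s6-b->s9; s7-a->s3; s7-b->s10; s8-a->s1; s8-b->s8; s9-a->s3; s9-b->s11; s10-a->s3; s10-b->s10; s11-a->s3; s11-b->s11

Build one automaton per condition and run them in lockstep. The first has 3 states tracking the count of `a`s, saturating at 2; the second has 4 states tracking how much of the suffix `bbb` has currently been matched. A product state is a pair (one from each), accepting exactly when both do.
With 12 states:
          a    b  
>  s0     s1   s2 
   s1     s3   s4 
   s2     s1   s5 
   s3     s3   s6 
   s4     s3   s7 
   s5     s1   s8 
   s6     s3   s9 
   s7     s3  s10 
   s8     s1   s8 
   s9     s3  s11 
 * s10    s3  s10 
   s11    s3  s11 
(> = start, * = accepting)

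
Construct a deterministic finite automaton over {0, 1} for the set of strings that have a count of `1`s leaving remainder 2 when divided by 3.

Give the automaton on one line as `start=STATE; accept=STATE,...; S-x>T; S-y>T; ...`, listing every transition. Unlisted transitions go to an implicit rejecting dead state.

start=s0; accept=s2; s0-0>s0; s0-1>s1; s1-0>s1; s1-1>s2; s2-0>s2; s2-1>s0

Keep the running count of `1`s modulo 3: each `1` advances along the cycle s0 → s1 → s2 → s0 while other symbols loop. Accept at s2.
A 3-state machine:
        0   1  
>  s0   s0  s1 
   s1   s1  s2 
 * s2   s2  s0 
(> = start, * = accepting)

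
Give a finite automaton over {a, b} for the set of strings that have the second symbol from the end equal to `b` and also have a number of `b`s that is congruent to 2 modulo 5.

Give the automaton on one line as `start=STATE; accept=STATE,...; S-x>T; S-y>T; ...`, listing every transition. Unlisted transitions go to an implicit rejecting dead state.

start=s0; accept=s6,s9; s0-a>s1; s0-b>s2; s1-a>s3; s1-b>s4; s2-a>s5; s2-b>s6; s3-a>s3; s3-b>s4; s4-a>s5; s4-b>s6; s5-a>s7; s5-b>s8; s6-a>s9; s6-b>s10; s7-a>s7; s7-b>s8; s8-a>s9; s8-b>s10; s9-a>s11; s9-b>s12; s10-a>s13; s10-b>s14; s11-a>s11; s11-b>s12; s12-a>s13; s12-b>s14; s13-a>s15; s13-b>s16; s14-a>s17; s14-b>s18; s15-a>s15; s15-b>s16; s16-a>s17; s16-b>s18; s17-a>s19; s17-b>s20; s18-a>s21; s18-b>s22; s19-a>s19; s19-b>s20; s20-a>s21; s20-b>s22; s21-a>s3; s21-b>s4; s22-a>s5; s22-b>s6

Build one automaton per condition and run them in lockstep. The first has 7 states tracking the last 2 symbols read; the second has 5 states tracking the count of `b`s modulo 5. A product state is a pair (one from each), accepting exactly when both do.
          a    b  
>  s0     s1   s2 
   s1     s3   s4 
   s2     s5   s6 
   s3     s3   s4 
   s4     s5   s6 
   s5     s7   s8 
 * s6     s9  s10 
   s7     s7   s8 
   s8     s9  s10 
 * s9    s11  s12 
   s10   s13  s14 
   s11   s11  s12 
   s12   s13  s14 
   s13   s15  s16 
   s14   s17  s18 
   s15   s15  s16 
   s16   s17  s18 
   s17   s19  s20 
   s18   s21  s22 
   s19   s19  s20 
   s20   s21  s22 
   s21    s3   s4 
   s22    s5   s6 
(> = start, * = accepting)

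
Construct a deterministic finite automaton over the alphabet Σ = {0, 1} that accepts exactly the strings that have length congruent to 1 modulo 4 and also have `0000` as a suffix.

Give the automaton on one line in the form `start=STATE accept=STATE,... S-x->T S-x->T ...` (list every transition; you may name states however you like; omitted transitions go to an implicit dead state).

start=q0 accept=q7 q0-0->q1 q0-1->q1 q1-0->q2 q1-1->q3 q2-0->q4 q2-1->q5 q3-0->q5 q3-1->q5 q4-0->q6 q4-1->q0 q5-0->q0 q5-1->q0 q6-0->q7 q6-1->q1 q7-0->q2 q7-1->q3

Handle the two conditions separately and then intersect. The first has 4 states tracking the input length modulo 4; the second has 5 states tracking how much of the suffix `0000` has currently been matched. A product state is a pair (one from each), accepting exactly when both do. Minimizing collapses redundant product states.
An 8-state machine:
        0   1  
>  q0   q1  q1 
   q1   q2  q3 
   q2   q4  q5 
   q3   q5  q5 
   q4   q6  q0 
   q5   q0  q0 
   q6   q7  q1 
 * q7   q2  q3 
(> = start, * = accepting)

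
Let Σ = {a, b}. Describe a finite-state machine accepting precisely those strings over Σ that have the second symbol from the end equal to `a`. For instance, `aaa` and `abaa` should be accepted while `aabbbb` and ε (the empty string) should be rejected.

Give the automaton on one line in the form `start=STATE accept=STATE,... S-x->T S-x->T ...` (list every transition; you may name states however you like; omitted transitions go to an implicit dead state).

start=s0 accept=s3,s4 s0-a->s1 s0-b->s2 s1-a->s3 s1-b->s4 s2-a->s5 s2-b->s6 s3-a->s3 s3-b->s4 s4-a->s5 s4-b->s6 s5-a->s3 s5-b->s4 s6-a->s5 s6-b->s6

A DFA must remember the last 2 symbols (since which symbol is second-to-last isn't known until the input ends). Use one state per possible window of the last ≤2 symbols; accept from those whose window starts with `a`.
A 7-state machine:
        a   b  
>  s0   s1  s2 
   s1   s3  s4 
   s2   s5  s6 
 * s3   s3  s4 
 * s4   s5  s6 
   s5   s3  s4 
   s6   s5  s6 
(> = start, * = accepting)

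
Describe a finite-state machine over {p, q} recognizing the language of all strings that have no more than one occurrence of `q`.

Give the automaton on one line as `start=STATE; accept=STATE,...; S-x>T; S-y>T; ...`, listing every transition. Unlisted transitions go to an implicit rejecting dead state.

start=s0; accept=s0,s1; s0-p>s0; s0-q>s1; s1-p>s1; s1-q>s2; s2-p>s2; s2-q>s2

Only the number of `q`s matters, and only up to 2. Make a chain s0 → s1 → s2 advanced by each `q` (with s2 absorbing); every other symbol self-loops. The accepting set is {s0, s1}.
With 3 states:
        p   q  
>* s0   s0  s1 
 * s1   s1  s2 
   s2   s2  s2 
(> = start, * = accepting)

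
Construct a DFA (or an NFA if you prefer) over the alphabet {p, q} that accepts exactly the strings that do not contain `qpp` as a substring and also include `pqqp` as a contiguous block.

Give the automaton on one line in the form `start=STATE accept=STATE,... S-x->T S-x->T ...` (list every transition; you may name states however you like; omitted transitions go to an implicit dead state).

start=A accept=H,K A-p->B A-q->C B-p->B B-q->D C-p->E C-q->C D-p->E D-q->F E-p->G E-q->D F-p->H F-q->C G-p->G G-q->I H-p->J H-q->K I-p->G I-q->L J-p->J J-q->J K-p->H K-q->K L-p->J L-q->M M-p->G M-q->M

Run two small machines in parallel and take their product. The first has 4 states tracking partial matches of the forbidden pattern `qpp`; the second has 5 states tracking whether and how much of `pqqp` has been seen. A product state is a pair (one from each), accepting exactly when both do.
13 states suffice.
       p  q 
>  A   B  C 
   B   B  D 
   C   E  C 
   D   E  F 
   E   G  D 
   F   H  C 
   G   G  I 
 * H   J  K 
   I   G  L 
   J   J  J 
 * K   H  K 
   L   J  M 
   M   G  M 
(> = start, * = accepting)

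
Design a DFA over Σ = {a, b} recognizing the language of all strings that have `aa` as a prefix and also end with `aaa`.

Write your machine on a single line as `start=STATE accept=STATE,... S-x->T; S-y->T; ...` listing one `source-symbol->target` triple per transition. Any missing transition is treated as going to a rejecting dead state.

Build one automaton per condition and run them in lockstep. The first has 4 states tracking whether the input so far still matches the prefix `aa`; the second has 4 states tracking how much of the suffix `aaa` has currently been matched. A product state is a pair (one from each), accepting exactly when both do. After merging equivalent states the machine shrinks.
7 states suffice.
        a   b  
>  q0   q1  q2 
   q1   q3  q2 
   q2   q2  q2 
   q3   q4  q5 
 * q4   q4  q5 
   q5   q6  q5 
   q6   q3  q5 
(> = start, * = accepting)

start=q0; accept=q4; q0-a->q1; q0-b->q2; q1-a->q3; q1-b->q2; q2-a->q2; q2-b->q2; q3-a->q4; q3-b->q5; q4-a->q4; q4-b->q5; q5-a->q6; q5-b->q5; q6-a->q3; q6-b->q5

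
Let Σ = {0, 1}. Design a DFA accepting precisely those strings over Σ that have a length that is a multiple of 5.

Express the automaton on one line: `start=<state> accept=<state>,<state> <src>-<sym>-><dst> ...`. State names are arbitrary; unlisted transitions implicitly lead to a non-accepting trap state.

Count input length modulo 5: every symbol advances one step around the cycle A → B → C → D → E → A. Accept at A.
With 5 states:
       0  1 
>* A   B  B 
   B   C  C 
   C   D  D 
   D   E  E 
   E   A  A 
(> = start, * = accepting)

start=A accept=A A-0->B A-1->B B-0->C B-1->C C-0->D C-1->D D-0->E D-1->E E-0->A E-1->A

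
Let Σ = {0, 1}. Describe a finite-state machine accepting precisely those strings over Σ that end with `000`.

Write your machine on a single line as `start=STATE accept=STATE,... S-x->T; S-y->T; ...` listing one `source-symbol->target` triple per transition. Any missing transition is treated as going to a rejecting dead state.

start=S0; accept=S3; S0-0->S1; S0-1->S0; S1-0->S2; S1-1->S0; S2-0->S3; S2-1->S0; S3-0->S3; S3-1->S0

Let each state record the length of the longest suffix of the input read so far that is also a prefix of `000`. S1 means the last symbol is `0`; S2 means the last 2 symbols are `00`; S3 means the last 3 symbols are `000`. Accept only at S3, where the string currently ends in `000`.
4 states suffice.
        0   1  
>  S0   S1  S0 
   S1   S2  S0 
   S2   S3  S0 
 * S3   S3  S0 
(> = start, * = accepting)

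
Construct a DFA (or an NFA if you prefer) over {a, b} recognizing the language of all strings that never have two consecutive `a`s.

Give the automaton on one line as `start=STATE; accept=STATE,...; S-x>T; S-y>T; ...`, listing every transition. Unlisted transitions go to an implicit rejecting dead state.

start=s0; accept=s0,s1; s0-a>s1; s0-b>s0; s1-a>s2; s1-b>s0; s2-a>s2; s2-b>s2

Track partial matches of the forbidden pattern `aa`. State s2 is a dead state reached once `aa` has occurred; every other state accepts. s0 means no part of `aa` is currently matched.
With 3 states:
        a   b  
>* s0   s1  s0 
 * s1   s2  s0 
   s2   s2  s2 
(> = start, * = accepting)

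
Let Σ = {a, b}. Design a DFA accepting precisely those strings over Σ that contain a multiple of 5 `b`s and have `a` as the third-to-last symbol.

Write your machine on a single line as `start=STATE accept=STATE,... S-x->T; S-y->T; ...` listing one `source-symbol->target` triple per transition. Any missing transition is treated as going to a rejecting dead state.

Run two small machines in parallel and take their product. One (5 states) tracks the count of `b`s modulo 5; the other (15 states) tracks the last 3 symbols read. Each combined state is a pair, one component from each; accept when both components accept. Equivalent product states are then merged.
With 16 states:
          a    b  
>  S0     S1   S2 
   S1     S3   S2 
   S2     S2   S4 
   S3     S5   S2 
   S4     S4   S6 
 * S5     S5   S2 
   S6     S7   S8 
   S7     S7   S9 
   S8    S10   S0 
   S9    S10  S11 
   S10   S12  S13 
 * S11    S1   S2 
   S12   S12  S14 
   S13   S15   S2 
 * S14   S15   S2 
 * S15    S3   S2 
(> = start, * = accepting)

start=S0; accept=S5,S11,S14,S15; S0-a->S1; S0-b->S2; S1-a->S3; S1-b->S2; S2-a->S2; S2-b->S4; S3-a->S5; S3-b->S2; S4-a->S4; S4-b->S6; S5-a->S5; S5-b->S2; S6-a->S7; S6-b->S8; S7-a->S7; S7-b->S9; S8-a->S10; S8-b->S0; S9-a->S10; S9-b->S11; S10-a->S12; S10-b->S13; S11-a->S1; S11-b->S2; S12-a->S12; S12-b->S14; S13-a->S15; S13-b->S2; S14-a->S15; S14-b->S2; S15-a->S3; S15-b->S2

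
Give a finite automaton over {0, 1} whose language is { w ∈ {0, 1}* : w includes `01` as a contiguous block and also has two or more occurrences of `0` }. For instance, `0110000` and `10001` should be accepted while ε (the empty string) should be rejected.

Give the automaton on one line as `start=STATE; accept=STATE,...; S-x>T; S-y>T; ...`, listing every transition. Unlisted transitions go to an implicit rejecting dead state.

start=A; accept=E; A-0>B; A-1>A; B-0>C; B-1>D; C-0>C; C-1>E; D-0>E; D-1>D; E-0>E; E-1>E

Handle the two conditions separately and then intersect. One (3 states) tracks whether and how much of `01` has been seen; the other (4 states) tracks the count of `0`s, saturating at 3. Each combined state is a pair, one component from each; accept when both components accept. Minimizing collapses redundant product states.
With 5 states:
       0  1 
>  A   B  A 
   B   C  D 
   C   C  E 
   D   E  D 
 * E   E  E 
(> = start, * = accepting)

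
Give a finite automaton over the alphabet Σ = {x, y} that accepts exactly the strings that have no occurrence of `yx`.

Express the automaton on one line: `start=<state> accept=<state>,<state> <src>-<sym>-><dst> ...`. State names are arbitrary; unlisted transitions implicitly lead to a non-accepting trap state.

start=q0 accept=q0,q1 q0-x->q0 q0-y->q1 q1-x->q2 q1-y->q1 q2-x->q2 q2-y->q2

Track partial matches of the forbidden pattern `yx`. State q2 is a dead state reached once `yx` has occurred; every other state accepts. q0 means no part of `yx` is currently matched.
3 states suffice.
        x   y  
>* q0   q0  q1 
 * q1   q2  q1 
   q2   q2  q2 
(> = start, * = accepting)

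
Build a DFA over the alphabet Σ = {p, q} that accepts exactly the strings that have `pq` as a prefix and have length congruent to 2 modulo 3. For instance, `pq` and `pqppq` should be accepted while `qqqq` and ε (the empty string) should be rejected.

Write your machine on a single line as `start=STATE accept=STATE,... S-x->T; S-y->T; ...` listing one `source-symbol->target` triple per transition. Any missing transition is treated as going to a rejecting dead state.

start=s0; accept=s4; s0-p->s1; s0-q->s2; s1-p->s3; s1-q->s4; s2-p->s3; s2-q->s3; s3-p->s5; s3-q->s5; s4-p->s6; s4-q->s6; s5-p->s2; s5-q->s2; s6-p->s7; s6-q->s7; s7-p->s4; s7-q->s4

Build one automaton per condition and run them in lockstep. One (4 states) tracks whether the input so far still matches the prefix `pq`; the other (3 states) tracks the input length modulo 3. Each combined state is a pair, one component from each; accept when both components accept.
        p   q  
>  s0   s1  s2 
   s1   s3  s4 
   s2   s3  s3 
   s3   s5  s5 
 * s4   s6  s6 
   s5   s2  s2 
   s6   s7  s7 
   s7   s4  s4 
(> = start, * = accepting)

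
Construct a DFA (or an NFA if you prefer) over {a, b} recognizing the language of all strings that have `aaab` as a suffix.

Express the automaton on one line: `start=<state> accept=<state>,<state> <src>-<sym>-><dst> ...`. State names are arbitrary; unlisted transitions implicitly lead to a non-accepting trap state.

Remember how much of `aaab` the current input suffix matches. State s0 means no match yet; s1 means the last symbol is `a`; s2 means the last 2 symbols are `aa`; s3 means the last 3 symbols are `aaa`; s4 means the last 4 symbols are `aaab`. Only s4 accepts. On a mismatch, fall back to the longest proper suffix that is still a prefix of `aaab`.
With 5 states:
        a   b  
>  s0   s1  s0 
   s1   s2  s0 
   s2   s3  s0 
   s3   s3  s4 
 * s4   s1  s0 
(> = start, * = accepting)

start=s0 accept=s4 s0-a->s1 s0-b->s0 s1-a->s2 s1-b->s0 s2-a->s3 s2-b->s0 s3-a->s3 s3-b->s4 s4-a->s1 s4-b->s0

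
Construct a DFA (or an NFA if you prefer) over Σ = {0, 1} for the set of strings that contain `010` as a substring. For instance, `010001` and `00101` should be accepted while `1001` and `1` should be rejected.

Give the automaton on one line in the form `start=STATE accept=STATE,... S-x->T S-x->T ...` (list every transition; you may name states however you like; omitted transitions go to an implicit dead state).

Track how much of `010` has been matched so far: state q0 is no progress, q3 is the absorbing accept state reached once `010` has occurred. Intermediate states record partial matches; on a mismatch, fall back to the longest reusable overlap.
With 4 states:
        0   1  
>  q0   q1  q0 
   q1   q1  q2 
   q2   q3  q0 
 * q3   q3  q3 
(> = start, * = accepting)

start=q0 accept=q3 q0-0->q1 q0-1->q0 q1-0->q1 q1-1->q2 q2-0->q3 q2-1->q0 q3-0->q3 q3-1->q3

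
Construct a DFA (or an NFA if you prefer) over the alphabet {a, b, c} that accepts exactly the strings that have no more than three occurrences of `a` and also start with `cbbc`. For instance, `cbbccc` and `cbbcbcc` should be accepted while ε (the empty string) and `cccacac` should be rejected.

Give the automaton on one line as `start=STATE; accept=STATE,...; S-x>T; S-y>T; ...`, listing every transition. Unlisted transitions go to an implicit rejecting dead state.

Handle the two conditions separately and then intersect. One (5 states) tracks the count of `a`s, saturating at 4; the other (6 states) tracks whether the input so far still matches the prefix `cbbc`. Each combined state is a pair, one component from each; accept when both components accept. After merging equivalent states the machine shrinks.
        a   b   c  
>  q0   q1  q1  q2 
   q1   q1  q1  q1 
   q2   q1  q3  q1 
   q3   q1  q4  q1 
   q4   q1  q1  q5 
 * q5   q6  q5  q5 
 * q6   q7  q6  q6 
 * q7   q8  q7  q7 
 * q8   q1  q8  q8 
(> = start, * = accepting)

start=q0; accept=q5,q6,q7,q8; q0-a>q1; q0-b>q1; q0-c>q2; q1-a>q1; q1-b>q1; q1-c>q1; q2-a>q1; q2-b>q3; q2-c>q1; q3-a>q1; q3-b>q4; q3-c>q1; q4-a>q1; q4-b>q1; q4-c>q5; q5-a>q6; q5-b>q5; q5-c>q5; q6-a>q7; q6-b>q6; q6-c>q6; q7-a>q8; q7-b>q7; q7-c>q7; q8-a>q1; q8-b>q8; q8-c>q8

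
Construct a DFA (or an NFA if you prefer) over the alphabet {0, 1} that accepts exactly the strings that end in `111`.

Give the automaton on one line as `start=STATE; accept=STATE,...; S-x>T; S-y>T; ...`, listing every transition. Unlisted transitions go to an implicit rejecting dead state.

start=S0; accept=S3; S0-0>S0; S0-1>S1; S1-0>S0; S1-1>S2; S2-0>S0; S2-1>S3; S3-0>S0; S3-1>S3

Let each state record the length of the longest suffix of the input read so far that is also a prefix of `111`. S1 means the last symbol is `1`; S2 means the last 2 symbols are `11`; S3 means the last 3 symbols are `111`. Accept only at S3, where the string currently ends in `111`.
With 4 states:
        0   1  
>  S0   S0  S1 
   S1   S0  S2 
   S2   S0  S3 
 * S3   S0  S3 
(> = start, * = accepting)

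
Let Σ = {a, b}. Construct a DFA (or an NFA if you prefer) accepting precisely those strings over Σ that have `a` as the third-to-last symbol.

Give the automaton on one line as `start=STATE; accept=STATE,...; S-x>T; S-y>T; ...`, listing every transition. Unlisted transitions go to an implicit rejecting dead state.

start=s0; accept=s7,s8,s9,s10; s0-a>s1; s0-b>s2; s1-a>s3; s1-b>s4; s2-a>s5; s2-b>s6; s3-a>s7; s3-b>s8; s4-a>s9; s4-b>s10; s5-a>s11; s5-b>s12; s6-a>s13; s6-b>s14; s7-a>s7; s7-b>s8; s8-a>s9; s8-b>s10; s9-a>s11; s9-b>s12; s10-a>s13; s10-b>s14; s11-a>s7; s11-b>s8; s12-a>s9; s12-b>s10; s13-a>s11; s13-b>s12; s14-a>s13; s14-b>s14

Because acceptance depends on a position counted from the end, the machine has to buffer the most recent 3 symbols. Make each state the string of the last up-to-3 symbols read; on input `x` shift the window left and append `x`. Accept when the buffered window has length 3 and begins with `a`.
With 15 states:
          a    b  
>  s0     s1   s2 
   s1     s3   s4 
   s2     s5   s6 
   s3     s7   s8 
   s4     s9  s10 
   s5    s11  s12 
   s6    s13  s14 
 * s7     s7   s8 
 * s8     s9  s10 
 * s9    s11  s12 
 * s10   s13  s14 
   s11    s7   s8 
   s12    s9  s10 
   s13   s11  s12 
   s14   s13  s14 
(> = start, * = accepting)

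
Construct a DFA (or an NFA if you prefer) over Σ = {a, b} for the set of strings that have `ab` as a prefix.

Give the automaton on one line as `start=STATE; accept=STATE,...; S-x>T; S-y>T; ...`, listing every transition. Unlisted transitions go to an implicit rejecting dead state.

start=q0; accept=q2; q0-a>q1; q0-b>q3; q1-a>q3; q1-b>q2; q2-a>q2; q2-b>q2; q3-a>q3; q3-b>q3

Check the first 2 symbols one by one: q0 through q1 record how many have matched `ab` so far; any wrong symbol goes to the dead state q3. After all 2 match we enter the accepting sink q2.
With 4 states:
        a   b  
>  q0   q1  q3 
   q1   q3  q2 
 * q2   q2  q2 
   q3   q3  q3 
(> = start, * = accepting)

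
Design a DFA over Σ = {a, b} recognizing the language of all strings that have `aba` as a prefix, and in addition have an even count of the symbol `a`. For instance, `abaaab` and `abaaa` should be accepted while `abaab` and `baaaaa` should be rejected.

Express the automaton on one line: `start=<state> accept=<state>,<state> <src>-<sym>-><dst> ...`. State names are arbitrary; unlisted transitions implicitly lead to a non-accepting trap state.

Handle the two conditions separately and then intersect. One (5 states) tracks whether the input so far still matches the prefix `aba`; the other (2 states) tracks the count of `a`s modulo 2. Each combined state is a pair, one component from each; accept when both components accept. Minimizing collapses redundant product states.
6 states suffice.
        a   b  
>  q0   q1  q2 
   q1   q2  q3 
   q2   q2  q2 
   q3   q4  q2 
 * q4   q5  q4 
   q5   q4  q5 
(> = start, * = accepting)

start=q0 accept=q4 q0-a->q1 q0-b->q2 q1-a->q2 q1-b->q3 q2-a->q2 q2-b->q2 q3-a->q4 q3-b->q2 q4-a->q5 q4-b->q4 q5-a->q4 q5-b->q5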